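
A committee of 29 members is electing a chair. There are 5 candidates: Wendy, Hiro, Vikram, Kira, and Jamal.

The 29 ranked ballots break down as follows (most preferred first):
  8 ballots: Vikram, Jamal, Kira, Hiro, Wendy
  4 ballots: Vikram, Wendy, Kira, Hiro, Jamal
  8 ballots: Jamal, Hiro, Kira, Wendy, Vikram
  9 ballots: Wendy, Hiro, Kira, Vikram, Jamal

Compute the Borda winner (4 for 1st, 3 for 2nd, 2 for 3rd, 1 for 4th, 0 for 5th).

Hiro

Wendy: 8×0 + 4×3 + 8×1 + 9×4 = 56
Hiro: 8×1 + 4×1 + 8×3 + 9×3 = 63
Vikram: 8×4 + 4×4 + 8×0 + 9×1 = 57
Kira: 8×2 + 4×2 + 8×2 + 9×2 = 58
Jamal: 8×3 + 4×0 + 8×4 + 9×0 = 56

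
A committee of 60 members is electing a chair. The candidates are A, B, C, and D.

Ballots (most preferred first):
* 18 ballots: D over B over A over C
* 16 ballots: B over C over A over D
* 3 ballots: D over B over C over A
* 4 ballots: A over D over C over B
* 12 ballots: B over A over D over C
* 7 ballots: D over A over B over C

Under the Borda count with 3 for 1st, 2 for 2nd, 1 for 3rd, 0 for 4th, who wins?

A: 18×1 + 16×1 + 3×0 + 4×3 + 12×2 + 7×2 = 84
B: 18×2 + 16×3 + 3×2 + 4×0 + 12×3 + 7×1 = 133
C: 18×0 + 16×2 + 3×1 + 4×1 + 12×0 + 7×0 = 39
D: 18×3 + 16×0 + 3×3 + 4×2 + 12×1 + 7×3 = 104

B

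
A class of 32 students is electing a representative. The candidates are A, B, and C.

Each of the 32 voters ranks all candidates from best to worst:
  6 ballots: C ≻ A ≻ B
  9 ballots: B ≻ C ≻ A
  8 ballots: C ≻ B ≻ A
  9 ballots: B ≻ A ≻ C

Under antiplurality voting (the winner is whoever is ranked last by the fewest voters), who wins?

Last-place votes: A 17, B 6, C 9.

B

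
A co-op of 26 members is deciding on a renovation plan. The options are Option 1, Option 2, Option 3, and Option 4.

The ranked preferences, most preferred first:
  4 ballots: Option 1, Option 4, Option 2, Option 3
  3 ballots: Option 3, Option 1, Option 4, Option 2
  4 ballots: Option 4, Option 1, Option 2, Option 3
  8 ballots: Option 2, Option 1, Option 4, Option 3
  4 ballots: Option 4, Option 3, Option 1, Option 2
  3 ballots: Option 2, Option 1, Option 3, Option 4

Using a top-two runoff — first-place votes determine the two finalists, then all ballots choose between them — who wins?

Option 4

Round 1 first-place votes: Option 1 4, Option 2 11, Option 3 3, Option 4 8. Option 2 and Option 4 advance.
Runoff: Option 2 is ranked above Option 4 on 11 ballots, Option 4 above Option 2 on 15.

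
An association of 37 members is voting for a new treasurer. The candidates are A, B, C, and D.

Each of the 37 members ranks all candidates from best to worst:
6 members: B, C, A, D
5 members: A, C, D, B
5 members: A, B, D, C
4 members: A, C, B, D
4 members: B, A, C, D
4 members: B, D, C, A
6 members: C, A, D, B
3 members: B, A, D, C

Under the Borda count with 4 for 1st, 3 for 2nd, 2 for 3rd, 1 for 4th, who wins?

A: 6×2 + 5×4 + 5×4 + 4×4 + 4×3 + 4×1 + 6×3 + 3×3 = 111
B: 6×4 + 5×1 + 5×3 + 4×2 + 4×4 + 4×4 + 6×1 + 3×4 = 102
C: 6×3 + 5×3 + 5×1 + 4×3 + 4×2 + 4×2 + 6×4 + 3×1 = 93
D: 6×1 + 5×2 + 5×2 + 4×1 + 4×1 + 4×3 + 6×2 + 3×2 = 64

A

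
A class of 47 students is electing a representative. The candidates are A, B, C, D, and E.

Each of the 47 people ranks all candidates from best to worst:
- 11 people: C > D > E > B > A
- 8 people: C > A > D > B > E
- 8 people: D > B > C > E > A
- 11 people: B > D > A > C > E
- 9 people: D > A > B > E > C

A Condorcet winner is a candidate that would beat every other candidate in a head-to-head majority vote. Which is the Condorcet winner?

D vs A: 39–8
D vs B: 36–11
D vs C: 28–19
D vs E: 47–0
D beats every other candidate.

D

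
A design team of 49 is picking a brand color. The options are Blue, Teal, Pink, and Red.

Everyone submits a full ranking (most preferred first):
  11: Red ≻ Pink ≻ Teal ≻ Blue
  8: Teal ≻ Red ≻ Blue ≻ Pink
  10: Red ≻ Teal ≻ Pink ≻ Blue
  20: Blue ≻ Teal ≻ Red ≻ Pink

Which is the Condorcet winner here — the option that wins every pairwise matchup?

Teal vs Blue: 29–20
Teal vs Pink: 38–11
Teal vs Red: 28–21
Teal beats every other option.

Teal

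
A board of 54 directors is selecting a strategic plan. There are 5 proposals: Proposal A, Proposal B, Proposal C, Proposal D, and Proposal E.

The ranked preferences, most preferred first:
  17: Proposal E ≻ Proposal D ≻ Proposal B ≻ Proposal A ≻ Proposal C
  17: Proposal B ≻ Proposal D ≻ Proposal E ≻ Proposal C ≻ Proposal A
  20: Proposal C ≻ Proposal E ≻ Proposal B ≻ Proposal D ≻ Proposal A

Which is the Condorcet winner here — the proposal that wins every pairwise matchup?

Proposal E vs Proposal A: 54–0
Proposal E vs Proposal B: 37–17
Proposal E vs Proposal C: 34–20
Proposal E vs Proposal D: 37–17
Proposal E beats every other proposal.

Proposal E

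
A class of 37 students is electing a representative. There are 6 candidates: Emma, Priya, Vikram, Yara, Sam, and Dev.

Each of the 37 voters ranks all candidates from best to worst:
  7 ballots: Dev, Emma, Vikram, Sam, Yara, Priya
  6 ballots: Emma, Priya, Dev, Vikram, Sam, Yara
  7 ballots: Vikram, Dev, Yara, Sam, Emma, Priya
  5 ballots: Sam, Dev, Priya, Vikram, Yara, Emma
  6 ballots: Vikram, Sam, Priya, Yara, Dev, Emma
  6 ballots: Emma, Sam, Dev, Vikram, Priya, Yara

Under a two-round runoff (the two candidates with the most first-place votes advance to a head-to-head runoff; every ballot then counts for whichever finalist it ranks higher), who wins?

Round 1 first-place votes: Emma 12, Priya 0, Vikram 13, Yara 0, Sam 5, Dev 7. Vikram and Emma advance.
Runoff: Vikram is ranked above Emma on 18 ballots, Emma above Vikram on 19.

Emma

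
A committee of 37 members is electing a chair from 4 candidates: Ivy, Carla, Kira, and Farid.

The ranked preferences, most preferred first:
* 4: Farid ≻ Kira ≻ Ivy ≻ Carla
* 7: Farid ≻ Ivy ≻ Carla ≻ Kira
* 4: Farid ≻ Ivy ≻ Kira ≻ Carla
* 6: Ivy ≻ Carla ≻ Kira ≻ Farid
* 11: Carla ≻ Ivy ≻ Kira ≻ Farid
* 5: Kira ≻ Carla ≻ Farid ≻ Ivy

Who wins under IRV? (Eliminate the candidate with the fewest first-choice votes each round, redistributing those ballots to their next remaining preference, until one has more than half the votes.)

Carla

Round 1: Ivy 6, Carla 11, Kira 5, Farid 15. Kira eliminated.
Round 2: Ivy 6, Carla 16, Farid 15. Ivy eliminated.
Round 3: Carla 22, Farid 15. Carla has a majority (≥19).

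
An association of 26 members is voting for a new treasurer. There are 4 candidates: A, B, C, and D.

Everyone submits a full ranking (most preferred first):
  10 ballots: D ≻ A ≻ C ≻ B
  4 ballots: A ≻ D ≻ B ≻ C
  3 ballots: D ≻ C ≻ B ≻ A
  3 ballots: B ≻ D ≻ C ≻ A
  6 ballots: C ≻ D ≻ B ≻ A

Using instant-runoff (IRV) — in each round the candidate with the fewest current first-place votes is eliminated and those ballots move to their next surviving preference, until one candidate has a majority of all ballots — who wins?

Round 1: A 4, B 3, C 6, D 13. B eliminated.
Round 2: A 4, C 6, D 16. D has a majority (≥14).

D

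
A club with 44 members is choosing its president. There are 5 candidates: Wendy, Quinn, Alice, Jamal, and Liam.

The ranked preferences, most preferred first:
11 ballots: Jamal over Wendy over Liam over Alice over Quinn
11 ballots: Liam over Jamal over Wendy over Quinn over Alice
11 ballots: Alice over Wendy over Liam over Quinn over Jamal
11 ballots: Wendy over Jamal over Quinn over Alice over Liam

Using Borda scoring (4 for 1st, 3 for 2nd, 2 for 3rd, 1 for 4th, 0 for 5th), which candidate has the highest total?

Wendy

Wendy: 11×3 + 11×2 + 11×3 + 11×4 = 132
Quinn: 11×0 + 11×1 + 11×1 + 11×2 = 44
Alice: 11×1 + 11×0 + 11×4 + 11×1 = 66
Jamal: 11×4 + 11×3 + 11×0 + 11×3 = 110
Liam: 11×2 + 11×4 + 11×2 + 11×0 = 88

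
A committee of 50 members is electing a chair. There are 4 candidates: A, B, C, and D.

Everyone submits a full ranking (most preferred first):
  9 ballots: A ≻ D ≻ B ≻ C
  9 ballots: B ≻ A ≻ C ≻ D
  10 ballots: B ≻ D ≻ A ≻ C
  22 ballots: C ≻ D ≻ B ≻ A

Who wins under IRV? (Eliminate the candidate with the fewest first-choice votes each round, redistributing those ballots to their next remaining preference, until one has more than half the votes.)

Round 1: A 9, B 19, C 22, D 0. D eliminated.
Round 2: A 9, B 19, C 22. A eliminated.
Round 3: B 28, C 22. B has a majority (≥26).

B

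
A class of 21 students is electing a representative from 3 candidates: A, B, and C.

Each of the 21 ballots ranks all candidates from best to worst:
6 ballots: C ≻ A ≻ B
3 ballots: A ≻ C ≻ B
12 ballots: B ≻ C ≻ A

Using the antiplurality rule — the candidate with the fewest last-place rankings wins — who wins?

C

Last-place votes: A 12, B 9, C 0.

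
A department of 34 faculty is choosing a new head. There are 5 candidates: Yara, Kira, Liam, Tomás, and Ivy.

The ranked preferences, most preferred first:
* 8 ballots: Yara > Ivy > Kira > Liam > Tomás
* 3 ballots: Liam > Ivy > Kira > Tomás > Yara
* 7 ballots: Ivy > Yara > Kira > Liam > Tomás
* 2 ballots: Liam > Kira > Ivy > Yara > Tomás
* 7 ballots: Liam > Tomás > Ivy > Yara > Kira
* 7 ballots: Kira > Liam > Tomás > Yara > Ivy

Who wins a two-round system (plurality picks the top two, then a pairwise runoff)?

Liam

Round 1 first-place votes: Yara 8, Kira 7, Liam 12, Tomás 0, Ivy 7. Liam and Yara advance.
Runoff: Liam is ranked above Yara on 19 ballots, Yara above Liam on 15.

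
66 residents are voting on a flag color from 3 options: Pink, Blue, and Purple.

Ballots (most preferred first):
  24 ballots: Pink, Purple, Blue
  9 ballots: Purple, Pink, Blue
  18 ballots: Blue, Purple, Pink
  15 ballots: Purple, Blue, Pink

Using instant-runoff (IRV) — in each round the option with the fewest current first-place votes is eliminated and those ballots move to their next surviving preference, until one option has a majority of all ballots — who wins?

Purple

Round 1: Pink 24, Blue 18, Purple 24. Blue eliminated.
Round 2: Pink 24, Purple 42. Purple has a majority (≥34).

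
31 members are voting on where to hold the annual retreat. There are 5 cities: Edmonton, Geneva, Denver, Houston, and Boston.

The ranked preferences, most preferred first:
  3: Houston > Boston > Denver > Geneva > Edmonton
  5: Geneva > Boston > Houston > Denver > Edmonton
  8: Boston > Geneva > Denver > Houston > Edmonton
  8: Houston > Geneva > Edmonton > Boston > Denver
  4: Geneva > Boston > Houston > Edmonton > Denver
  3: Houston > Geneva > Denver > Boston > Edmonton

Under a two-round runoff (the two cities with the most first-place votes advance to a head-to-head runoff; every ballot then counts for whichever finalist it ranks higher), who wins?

Round 1 first-place votes: Edmonton 0, Geneva 9, Denver 0, Houston 14, Boston 8. Houston and Geneva advance.
Runoff: Houston is ranked above Geneva on 14 ballots, Geneva above Houston on 17.

Geneva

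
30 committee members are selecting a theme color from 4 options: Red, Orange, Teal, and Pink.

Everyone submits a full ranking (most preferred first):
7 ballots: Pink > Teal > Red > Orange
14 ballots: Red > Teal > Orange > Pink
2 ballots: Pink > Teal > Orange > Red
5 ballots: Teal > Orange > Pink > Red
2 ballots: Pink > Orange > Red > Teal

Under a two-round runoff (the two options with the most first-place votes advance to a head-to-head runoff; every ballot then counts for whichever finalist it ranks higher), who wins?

Round 1 first-place votes: Red 14, Orange 0, Teal 5, Pink 11. Red and Pink advance.
Runoff: Red is ranked above Pink on 14 ballots, Pink above Red on 16.

Pink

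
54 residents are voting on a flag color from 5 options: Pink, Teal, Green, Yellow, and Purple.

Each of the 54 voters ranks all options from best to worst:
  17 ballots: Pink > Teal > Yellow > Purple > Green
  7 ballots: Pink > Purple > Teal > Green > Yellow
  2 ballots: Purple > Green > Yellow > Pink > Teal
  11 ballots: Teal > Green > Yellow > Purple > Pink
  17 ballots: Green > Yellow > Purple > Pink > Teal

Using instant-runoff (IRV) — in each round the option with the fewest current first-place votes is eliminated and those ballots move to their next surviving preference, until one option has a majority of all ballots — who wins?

Green

Round 1: Pink 24, Teal 11, Green 17, Yellow 0, Purple 2. Yellow eliminated.
Round 2: Pink 24, Teal 11, Green 17, Purple 2. Purple eliminated.
Round 3: Pink 24, Teal 11, Green 19. Teal eliminated.
Round 4: Pink 24, Green 30. Green has a majority (≥28).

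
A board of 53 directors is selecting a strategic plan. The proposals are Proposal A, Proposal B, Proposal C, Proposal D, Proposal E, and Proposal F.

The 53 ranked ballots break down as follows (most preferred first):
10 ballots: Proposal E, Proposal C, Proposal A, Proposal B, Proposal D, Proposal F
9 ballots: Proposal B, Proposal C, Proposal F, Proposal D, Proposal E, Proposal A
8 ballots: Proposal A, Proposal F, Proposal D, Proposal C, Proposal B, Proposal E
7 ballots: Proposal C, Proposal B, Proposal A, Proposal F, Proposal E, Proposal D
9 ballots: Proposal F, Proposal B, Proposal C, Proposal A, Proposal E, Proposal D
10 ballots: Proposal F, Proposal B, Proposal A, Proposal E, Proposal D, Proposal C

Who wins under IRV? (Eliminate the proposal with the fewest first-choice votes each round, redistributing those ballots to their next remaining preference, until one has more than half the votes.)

Proposal F

Round 1: Proposal A 8, Proposal B 9, Proposal C 7, Proposal D 0, Proposal E 10, Proposal F 19. Proposal D eliminated.
Round 2: Proposal A 8, Proposal B 9, Proposal C 7, Proposal E 10, Proposal F 19. Proposal C eliminated.
Round 3: Proposal A 8, Proposal B 16, Proposal E 10, Proposal F 19. Proposal A eliminated.
Round 4: Proposal B 16, Proposal E 10, Proposal F 27. Proposal F has a majority (≥27).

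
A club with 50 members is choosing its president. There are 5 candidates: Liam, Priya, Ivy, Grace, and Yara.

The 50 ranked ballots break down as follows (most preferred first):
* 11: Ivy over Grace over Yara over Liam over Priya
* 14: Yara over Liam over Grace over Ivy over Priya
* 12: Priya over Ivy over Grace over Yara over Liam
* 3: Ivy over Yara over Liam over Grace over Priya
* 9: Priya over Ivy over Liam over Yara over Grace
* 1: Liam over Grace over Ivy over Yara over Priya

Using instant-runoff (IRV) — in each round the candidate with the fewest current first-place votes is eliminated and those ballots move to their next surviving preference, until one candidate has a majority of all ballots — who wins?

Ivy

Round 1: Liam 1, Priya 21, Ivy 14, Grace 0, Yara 14. Grace eliminated.
Round 2: Liam 1, Priya 21, Ivy 14, Yara 14. Liam eliminated.
Round 3: Priya 21, Ivy 15, Yara 14. Yara eliminated.
Round 4: Priya 21, Ivy 29. Ivy has a majority (≥26).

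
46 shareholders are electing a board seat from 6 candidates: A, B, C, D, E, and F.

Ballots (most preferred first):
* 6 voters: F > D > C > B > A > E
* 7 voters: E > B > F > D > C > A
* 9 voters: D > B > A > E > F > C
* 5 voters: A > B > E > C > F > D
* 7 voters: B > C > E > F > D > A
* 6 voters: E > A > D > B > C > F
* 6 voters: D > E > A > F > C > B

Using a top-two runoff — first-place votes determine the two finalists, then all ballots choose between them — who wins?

Round 1 first-place votes: A 5, B 7, C 0, D 15, E 13, F 6. D and E advance.
Runoff: D is ranked above E on 21 ballots, E above D on 25.

E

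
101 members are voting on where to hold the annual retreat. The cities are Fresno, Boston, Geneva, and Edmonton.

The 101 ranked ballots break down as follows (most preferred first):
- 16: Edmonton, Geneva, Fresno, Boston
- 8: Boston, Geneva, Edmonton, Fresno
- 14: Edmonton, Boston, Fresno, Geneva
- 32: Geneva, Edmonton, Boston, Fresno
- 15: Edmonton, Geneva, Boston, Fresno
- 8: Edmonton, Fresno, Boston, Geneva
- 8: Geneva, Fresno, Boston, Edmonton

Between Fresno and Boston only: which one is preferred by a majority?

Fresno is ranked above Boston on 32 ballots; Boston above Fresno on 69.

Boston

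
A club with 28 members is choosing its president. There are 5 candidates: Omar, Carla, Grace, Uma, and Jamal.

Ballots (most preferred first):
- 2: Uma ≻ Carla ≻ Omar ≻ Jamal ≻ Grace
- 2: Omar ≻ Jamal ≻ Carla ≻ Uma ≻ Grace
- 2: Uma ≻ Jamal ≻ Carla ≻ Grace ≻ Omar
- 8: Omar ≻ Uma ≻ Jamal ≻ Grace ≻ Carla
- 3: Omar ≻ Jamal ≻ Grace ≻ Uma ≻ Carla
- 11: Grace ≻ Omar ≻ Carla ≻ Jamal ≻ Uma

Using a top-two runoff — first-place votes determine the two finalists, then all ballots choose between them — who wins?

Omar

Round 1 first-place votes: Omar 13, Carla 0, Grace 11, Uma 4, Jamal 0. Omar and Grace advance.
Runoff: Omar is ranked above Grace on 15 ballots, Grace above Omar on 13.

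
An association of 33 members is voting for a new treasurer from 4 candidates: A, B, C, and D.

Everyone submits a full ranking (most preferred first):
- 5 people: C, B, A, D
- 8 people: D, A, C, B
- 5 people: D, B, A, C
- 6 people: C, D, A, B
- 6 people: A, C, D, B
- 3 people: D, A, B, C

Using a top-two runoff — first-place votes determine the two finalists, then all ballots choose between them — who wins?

Round 1 first-place votes: A 6, B 0, C 11, D 16. D and C advance.
Runoff: D is ranked above C on 16 ballots, C above D on 17.

C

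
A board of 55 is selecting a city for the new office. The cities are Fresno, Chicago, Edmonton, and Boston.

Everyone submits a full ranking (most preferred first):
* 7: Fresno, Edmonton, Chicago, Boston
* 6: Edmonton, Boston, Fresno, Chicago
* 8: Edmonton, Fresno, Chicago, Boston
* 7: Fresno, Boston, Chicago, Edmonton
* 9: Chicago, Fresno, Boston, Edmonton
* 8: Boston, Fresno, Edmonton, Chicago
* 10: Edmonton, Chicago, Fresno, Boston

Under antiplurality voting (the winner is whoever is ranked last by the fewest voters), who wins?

Last-place votes: Fresno 0, Chicago 14, Edmonton 16, Boston 25.

Fresno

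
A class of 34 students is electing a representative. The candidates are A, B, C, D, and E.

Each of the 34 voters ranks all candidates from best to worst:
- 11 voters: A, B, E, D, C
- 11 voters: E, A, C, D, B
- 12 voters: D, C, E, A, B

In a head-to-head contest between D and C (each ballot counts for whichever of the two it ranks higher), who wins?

D is ranked above C on 23 ballots; C above D on 11.

D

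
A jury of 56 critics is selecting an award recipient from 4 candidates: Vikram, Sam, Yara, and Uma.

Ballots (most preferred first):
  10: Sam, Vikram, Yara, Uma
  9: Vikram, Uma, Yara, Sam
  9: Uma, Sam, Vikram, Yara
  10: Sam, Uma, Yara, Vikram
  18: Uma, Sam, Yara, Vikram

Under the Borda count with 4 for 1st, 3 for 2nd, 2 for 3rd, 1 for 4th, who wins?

Uma

Vikram: 10×3 + 9×4 + 9×2 + 10×1 + 18×1 = 112
Sam: 10×4 + 9×1 + 9×3 + 10×4 + 18×3 = 170
Yara: 10×2 + 9×2 + 9×1 + 10×2 + 18×2 = 103
Uma: 10×1 + 9×3 + 9×4 + 10×3 + 18×4 = 175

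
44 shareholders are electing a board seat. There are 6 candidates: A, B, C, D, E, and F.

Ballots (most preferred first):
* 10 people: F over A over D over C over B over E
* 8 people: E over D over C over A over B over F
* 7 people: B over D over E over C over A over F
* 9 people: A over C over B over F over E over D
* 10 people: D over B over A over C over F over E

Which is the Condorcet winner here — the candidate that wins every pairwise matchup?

D vs A: 25–19
D vs B: 28–16
D vs C: 35–9
D vs E: 27–17
D vs F: 25–19
D beats every other candidate.

D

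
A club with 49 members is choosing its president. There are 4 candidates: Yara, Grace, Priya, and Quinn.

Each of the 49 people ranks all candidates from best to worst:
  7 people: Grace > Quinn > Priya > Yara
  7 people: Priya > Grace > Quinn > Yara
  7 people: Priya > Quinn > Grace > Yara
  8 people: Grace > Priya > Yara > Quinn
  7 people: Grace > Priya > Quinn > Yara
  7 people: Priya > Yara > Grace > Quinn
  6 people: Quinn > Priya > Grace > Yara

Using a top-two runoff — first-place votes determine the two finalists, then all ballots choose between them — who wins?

Round 1 first-place votes: Yara 0, Grace 22, Priya 21, Quinn 6. Grace and Priya advance.
Runoff: Grace is ranked above Priya on 22 ballots, Priya above Grace on 27.

Priya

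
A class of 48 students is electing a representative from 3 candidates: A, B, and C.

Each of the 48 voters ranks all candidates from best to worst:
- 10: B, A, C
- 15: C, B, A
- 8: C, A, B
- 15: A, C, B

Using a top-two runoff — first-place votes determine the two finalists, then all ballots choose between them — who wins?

Round 1 first-place votes: A 15, B 10, C 23. C and A advance.
Runoff: C is ranked above A on 23 ballots, A above C on 25.

A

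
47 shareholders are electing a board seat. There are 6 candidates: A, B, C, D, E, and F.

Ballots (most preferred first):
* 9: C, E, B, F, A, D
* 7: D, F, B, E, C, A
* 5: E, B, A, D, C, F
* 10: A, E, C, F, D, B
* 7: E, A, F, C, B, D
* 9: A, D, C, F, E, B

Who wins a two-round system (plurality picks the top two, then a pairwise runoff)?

E

Round 1 first-place votes: A 19, B 0, C 9, D 7, E 12, F 0. A and E advance.
Runoff: A is ranked above E on 19 ballots, E above A on 28.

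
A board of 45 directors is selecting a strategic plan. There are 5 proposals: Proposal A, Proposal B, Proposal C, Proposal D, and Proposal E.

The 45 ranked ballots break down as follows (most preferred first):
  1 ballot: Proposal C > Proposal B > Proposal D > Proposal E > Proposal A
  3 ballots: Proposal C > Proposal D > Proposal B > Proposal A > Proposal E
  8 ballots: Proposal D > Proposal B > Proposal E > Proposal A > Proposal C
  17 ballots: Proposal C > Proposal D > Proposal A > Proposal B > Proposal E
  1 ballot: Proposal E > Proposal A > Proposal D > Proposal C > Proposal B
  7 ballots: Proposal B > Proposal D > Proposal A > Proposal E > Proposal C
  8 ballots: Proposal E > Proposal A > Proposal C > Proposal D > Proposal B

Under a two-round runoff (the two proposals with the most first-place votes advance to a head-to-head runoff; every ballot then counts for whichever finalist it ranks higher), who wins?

Round 1 first-place votes: Proposal A 0, Proposal B 7, Proposal C 21, Proposal D 8, Proposal E 9. Proposal C and Proposal E advance.
Runoff: Proposal C is ranked above Proposal E on 21 ballots, Proposal E above Proposal C on 24.

Proposal E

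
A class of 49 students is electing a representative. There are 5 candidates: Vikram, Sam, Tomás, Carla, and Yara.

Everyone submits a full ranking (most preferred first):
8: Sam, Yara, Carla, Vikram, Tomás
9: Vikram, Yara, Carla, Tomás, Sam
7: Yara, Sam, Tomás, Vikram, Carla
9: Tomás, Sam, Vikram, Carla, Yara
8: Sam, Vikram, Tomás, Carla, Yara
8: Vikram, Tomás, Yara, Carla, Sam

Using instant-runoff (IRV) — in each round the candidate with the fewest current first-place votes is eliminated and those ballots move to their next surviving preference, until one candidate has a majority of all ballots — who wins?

Round 1: Vikram 17, Sam 16, Tomás 9, Carla 0, Yara 7. Carla eliminated.
Round 2: Vikram 17, Sam 16, Tomás 9, Yara 7. Yara eliminated.
Round 3: Vikram 17, Sam 23, Tomás 9. Tomás eliminated.
Round 4: Vikram 17, Sam 32. Sam has a majority (≥25).

Sam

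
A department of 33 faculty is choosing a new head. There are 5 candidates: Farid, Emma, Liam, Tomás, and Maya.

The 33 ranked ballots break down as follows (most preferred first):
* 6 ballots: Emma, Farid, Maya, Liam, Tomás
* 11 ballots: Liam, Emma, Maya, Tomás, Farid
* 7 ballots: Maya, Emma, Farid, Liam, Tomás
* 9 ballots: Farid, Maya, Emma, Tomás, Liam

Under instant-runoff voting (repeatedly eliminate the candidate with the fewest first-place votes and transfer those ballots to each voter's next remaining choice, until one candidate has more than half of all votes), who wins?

Farid

Round 1: Farid 9, Emma 6, Liam 11, Tomás 0, Maya 7. Tomás eliminated.
Round 2: Farid 9, Emma 6, Liam 11, Maya 7. Emma eliminated.
Round 3: Farid 15, Liam 11, Maya 7. Maya eliminated.
Round 4: Farid 22, Liam 11. Farid has a majority (≥17).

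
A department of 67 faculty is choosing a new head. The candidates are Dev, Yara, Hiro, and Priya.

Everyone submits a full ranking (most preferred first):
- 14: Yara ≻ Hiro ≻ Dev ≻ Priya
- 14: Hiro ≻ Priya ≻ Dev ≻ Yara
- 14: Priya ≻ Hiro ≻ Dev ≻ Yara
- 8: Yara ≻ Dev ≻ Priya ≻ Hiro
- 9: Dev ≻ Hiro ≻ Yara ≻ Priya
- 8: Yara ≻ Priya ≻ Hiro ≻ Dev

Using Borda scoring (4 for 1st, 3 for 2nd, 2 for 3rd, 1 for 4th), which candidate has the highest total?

Hiro

Dev: 14×2 + 14×2 + 14×2 + 8×3 + 9×4 + 8×1 = 152
Yara: 14×4 + 14×1 + 14×1 + 8×4 + 9×2 + 8×4 = 166
Hiro: 14×3 + 14×4 + 14×3 + 8×1 + 9×3 + 8×2 = 191
Priya: 14×1 + 14×3 + 14×4 + 8×2 + 9×1 + 8×3 = 161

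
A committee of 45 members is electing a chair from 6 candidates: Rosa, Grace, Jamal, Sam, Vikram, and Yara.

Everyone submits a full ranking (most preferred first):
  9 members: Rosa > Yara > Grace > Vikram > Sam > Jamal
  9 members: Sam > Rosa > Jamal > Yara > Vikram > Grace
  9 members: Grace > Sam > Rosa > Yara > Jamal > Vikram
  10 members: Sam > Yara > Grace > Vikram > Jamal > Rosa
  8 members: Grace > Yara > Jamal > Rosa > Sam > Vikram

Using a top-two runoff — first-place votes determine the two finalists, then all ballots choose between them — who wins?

Round 1 first-place votes: Rosa 9, Grace 17, Jamal 0, Sam 19, Vikram 0, Yara 0. Sam and Grace advance.
Runoff: Sam is ranked above Grace on 19 ballots, Grace above Sam on 26.

Grace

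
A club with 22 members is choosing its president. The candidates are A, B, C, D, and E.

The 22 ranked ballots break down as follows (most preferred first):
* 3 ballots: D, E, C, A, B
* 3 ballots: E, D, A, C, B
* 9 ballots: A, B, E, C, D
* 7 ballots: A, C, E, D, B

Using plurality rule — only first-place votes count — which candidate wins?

A

First-place votes: A 16, B 0, C 0, D 3, E 3.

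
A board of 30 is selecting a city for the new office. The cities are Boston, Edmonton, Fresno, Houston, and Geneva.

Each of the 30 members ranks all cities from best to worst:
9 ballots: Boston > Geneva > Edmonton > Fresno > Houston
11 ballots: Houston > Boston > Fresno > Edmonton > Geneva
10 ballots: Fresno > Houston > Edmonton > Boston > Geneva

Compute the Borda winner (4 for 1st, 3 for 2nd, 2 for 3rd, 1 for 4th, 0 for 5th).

Boston: 9×4 + 11×3 + 10×1 = 79
Edmonton: 9×2 + 11×1 + 10×2 = 49
Fresno: 9×1 + 11×2 + 10×4 = 71
Houston: 9×0 + 11×4 + 10×3 = 74
Geneva: 9×3 + 11×0 + 10×0 = 27

Boston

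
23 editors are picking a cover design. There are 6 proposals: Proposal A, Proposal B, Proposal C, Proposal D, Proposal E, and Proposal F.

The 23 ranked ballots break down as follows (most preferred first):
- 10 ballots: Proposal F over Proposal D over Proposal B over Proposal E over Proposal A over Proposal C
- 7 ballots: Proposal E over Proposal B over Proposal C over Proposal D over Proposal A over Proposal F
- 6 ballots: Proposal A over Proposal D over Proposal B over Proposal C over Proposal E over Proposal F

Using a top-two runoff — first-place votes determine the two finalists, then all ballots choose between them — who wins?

Round 1 first-place votes: Proposal A 6, Proposal B 0, Proposal C 0, Proposal D 0, Proposal E 7, Proposal F 10. Proposal F and Proposal E advance.
Runoff: Proposal F is ranked above Proposal E on 10 ballots, Proposal E above Proposal F on 13.

Proposal E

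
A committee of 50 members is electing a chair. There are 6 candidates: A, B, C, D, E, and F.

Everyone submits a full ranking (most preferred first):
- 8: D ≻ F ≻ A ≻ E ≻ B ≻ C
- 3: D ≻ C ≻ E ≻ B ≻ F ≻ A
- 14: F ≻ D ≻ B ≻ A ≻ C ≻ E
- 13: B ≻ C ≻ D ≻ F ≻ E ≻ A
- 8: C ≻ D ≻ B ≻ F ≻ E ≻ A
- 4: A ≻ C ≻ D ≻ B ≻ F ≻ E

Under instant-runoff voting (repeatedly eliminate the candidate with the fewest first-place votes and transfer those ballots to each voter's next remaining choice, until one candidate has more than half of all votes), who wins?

C

Round 1: A 4, B 13, C 8, D 11, E 0, F 14. E eliminated.
Round 2: A 4, B 13, C 8, D 11, F 14. A eliminated.
Round 3: B 13, C 12, D 11, F 14. D eliminated.
Round 4: B 13, C 15, F 22. B eliminated.
Round 5: C 28, F 22. C has a majority (≥26).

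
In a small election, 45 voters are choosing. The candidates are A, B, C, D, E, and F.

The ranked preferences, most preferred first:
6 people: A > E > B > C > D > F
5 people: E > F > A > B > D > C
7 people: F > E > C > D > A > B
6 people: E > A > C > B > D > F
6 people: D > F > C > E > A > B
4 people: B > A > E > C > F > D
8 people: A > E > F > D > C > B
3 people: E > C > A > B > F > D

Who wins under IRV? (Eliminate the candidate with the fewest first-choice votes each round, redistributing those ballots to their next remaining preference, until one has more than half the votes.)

Round 1: A 14, B 4, C 0, D 6, E 14, F 7. C eliminated.
Round 2: A 14, B 4, D 6, E 14, F 7. B eliminated.
Round 3: A 18, D 6, E 14, F 7. D eliminated.
Round 4: A 18, E 14, F 13. F eliminated.
Round 5: A 18, E 27. E has a majority (≥23).

E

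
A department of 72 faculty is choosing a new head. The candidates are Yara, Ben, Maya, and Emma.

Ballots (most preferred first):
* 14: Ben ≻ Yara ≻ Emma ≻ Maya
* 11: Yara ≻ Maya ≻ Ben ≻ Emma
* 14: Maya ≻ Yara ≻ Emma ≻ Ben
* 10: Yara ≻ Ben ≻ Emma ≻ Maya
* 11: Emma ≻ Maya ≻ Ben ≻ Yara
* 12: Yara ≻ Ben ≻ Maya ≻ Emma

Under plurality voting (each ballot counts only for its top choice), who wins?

Yara

First-place votes: Yara 33, Ben 14, Maya 14, Emma 11.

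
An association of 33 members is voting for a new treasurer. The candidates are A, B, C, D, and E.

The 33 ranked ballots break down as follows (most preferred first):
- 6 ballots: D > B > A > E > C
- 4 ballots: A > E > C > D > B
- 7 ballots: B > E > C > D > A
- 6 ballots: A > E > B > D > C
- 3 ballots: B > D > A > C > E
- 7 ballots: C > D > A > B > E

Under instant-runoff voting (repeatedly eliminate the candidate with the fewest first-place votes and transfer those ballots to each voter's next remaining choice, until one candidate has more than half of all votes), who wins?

A

Round 1: A 10, B 10, C 7, D 6, E 0. E eliminated.
Round 2: A 10, B 10, C 7, D 6. D eliminated.
Round 3: A 10, B 16, C 7. C eliminated.
Round 4: A 17, B 16. A has a majority (≥17).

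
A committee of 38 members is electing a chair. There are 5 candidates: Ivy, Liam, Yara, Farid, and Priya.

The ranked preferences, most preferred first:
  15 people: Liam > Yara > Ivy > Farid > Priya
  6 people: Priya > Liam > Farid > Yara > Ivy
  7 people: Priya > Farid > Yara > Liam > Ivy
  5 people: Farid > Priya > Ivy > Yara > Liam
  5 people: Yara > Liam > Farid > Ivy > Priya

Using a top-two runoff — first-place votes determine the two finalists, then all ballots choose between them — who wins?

Round 1 first-place votes: Ivy 0, Liam 15, Yara 5, Farid 5, Priya 13. Liam and Priya advance.
Runoff: Liam is ranked above Priya on 20 ballots, Priya above Liam on 18.

Liam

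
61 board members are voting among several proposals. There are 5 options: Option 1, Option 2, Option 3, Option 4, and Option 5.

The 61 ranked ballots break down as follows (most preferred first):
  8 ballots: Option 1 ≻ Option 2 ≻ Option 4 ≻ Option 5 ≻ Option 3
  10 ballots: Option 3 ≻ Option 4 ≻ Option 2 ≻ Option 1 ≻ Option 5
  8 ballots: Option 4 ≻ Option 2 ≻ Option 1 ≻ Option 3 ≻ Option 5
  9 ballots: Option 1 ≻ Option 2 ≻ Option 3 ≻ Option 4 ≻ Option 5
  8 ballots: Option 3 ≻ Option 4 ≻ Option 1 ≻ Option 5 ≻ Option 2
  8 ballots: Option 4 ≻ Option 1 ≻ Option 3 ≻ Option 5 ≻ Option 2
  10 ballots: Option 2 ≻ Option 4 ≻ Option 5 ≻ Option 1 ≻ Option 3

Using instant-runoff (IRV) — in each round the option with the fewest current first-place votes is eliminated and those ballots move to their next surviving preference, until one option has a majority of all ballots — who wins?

Round 1: Option 1 17, Option 2 10, Option 3 18, Option 4 16, Option 5 0. Option 5 eliminated.
Round 2: Option 1 17, Option 2 10, Option 3 18, Option 4 16. Option 2 eliminated.
Round 3: Option 1 17, Option 3 18, Option 4 26. Option 1 eliminated.
Round 4: Option 3 27, Option 4 34. Option 4 has a majority (≥31).

Option 4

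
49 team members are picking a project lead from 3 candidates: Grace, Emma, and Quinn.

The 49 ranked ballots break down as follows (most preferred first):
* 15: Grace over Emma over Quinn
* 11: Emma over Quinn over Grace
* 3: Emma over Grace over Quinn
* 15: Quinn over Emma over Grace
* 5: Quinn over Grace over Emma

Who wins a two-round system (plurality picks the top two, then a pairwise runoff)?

Round 1 first-place votes: Grace 15, Emma 14, Quinn 20. Quinn and Grace advance.
Runoff: Quinn is ranked above Grace on 31 ballots, Grace above Quinn on 18.

Quinn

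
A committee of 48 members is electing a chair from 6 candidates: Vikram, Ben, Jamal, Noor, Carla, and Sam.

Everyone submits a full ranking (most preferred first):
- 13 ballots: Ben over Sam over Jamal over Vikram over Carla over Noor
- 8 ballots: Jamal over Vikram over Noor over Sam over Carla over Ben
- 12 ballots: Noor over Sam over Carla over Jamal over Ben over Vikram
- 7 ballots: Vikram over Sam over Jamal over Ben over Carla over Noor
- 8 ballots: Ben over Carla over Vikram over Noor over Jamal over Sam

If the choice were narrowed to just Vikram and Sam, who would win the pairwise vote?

Vikram is ranked above Sam on 23 ballots; Sam above Vikram on 25.

Sam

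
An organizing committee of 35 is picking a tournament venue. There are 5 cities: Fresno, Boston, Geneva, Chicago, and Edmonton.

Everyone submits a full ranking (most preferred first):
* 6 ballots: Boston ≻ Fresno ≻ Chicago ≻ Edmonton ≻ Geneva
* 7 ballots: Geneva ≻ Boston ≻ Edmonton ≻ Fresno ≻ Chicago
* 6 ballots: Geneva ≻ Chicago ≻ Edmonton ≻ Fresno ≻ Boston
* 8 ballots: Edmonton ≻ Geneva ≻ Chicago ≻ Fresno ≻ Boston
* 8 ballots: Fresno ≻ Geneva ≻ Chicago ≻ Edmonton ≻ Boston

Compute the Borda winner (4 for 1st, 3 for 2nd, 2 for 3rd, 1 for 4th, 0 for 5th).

Geneva

Fresno: 6×3 + 7×1 + 6×1 + 8×1 + 8×4 = 71
Boston: 6×4 + 7×3 + 6×0 + 8×0 + 8×0 = 45
Geneva: 6×0 + 7×4 + 6×4 + 8×3 + 8×3 = 100
Chicago: 6×2 + 7×0 + 6×3 + 8×2 + 8×2 = 62
Edmonton: 6×1 + 7×2 + 6×2 + 8×4 + 8×1 = 72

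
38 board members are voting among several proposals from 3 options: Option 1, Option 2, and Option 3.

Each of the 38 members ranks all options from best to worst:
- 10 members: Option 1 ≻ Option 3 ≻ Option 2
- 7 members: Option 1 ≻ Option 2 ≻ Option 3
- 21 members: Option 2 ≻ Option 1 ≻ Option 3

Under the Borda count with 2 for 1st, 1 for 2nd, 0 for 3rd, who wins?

Option 1: 10×2 + 7×2 + 21×1 = 55
Option 2: 10×0 + 7×1 + 21×2 = 49
Option 3: 10×1 + 7×0 + 21×0 = 10

Option 1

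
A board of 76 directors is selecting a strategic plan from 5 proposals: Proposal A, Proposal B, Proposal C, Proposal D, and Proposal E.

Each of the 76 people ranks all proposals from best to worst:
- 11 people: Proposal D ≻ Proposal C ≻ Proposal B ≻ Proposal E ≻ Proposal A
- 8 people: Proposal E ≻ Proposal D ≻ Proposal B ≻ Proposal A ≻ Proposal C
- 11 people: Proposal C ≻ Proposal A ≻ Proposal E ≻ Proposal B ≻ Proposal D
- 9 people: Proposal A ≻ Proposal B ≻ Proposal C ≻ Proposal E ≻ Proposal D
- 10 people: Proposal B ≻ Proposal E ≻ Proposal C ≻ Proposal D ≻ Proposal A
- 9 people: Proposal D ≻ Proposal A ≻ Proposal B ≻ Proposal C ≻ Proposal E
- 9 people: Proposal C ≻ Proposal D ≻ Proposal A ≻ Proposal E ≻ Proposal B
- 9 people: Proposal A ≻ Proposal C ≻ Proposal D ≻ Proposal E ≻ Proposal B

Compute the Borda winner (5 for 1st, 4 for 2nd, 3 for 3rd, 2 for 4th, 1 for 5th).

Proposal A: 11×1 + 8×2 + 11×4 + 9×5 + 10×1 + 9×4 + 9×3 + 9×5 = 234
Proposal B: 11×3 + 8×3 + 11×2 + 9×4 + 10×5 + 9×3 + 9×1 + 9×1 = 210
Proposal C: 11×4 + 8×1 + 11×5 + 9×3 + 10×3 + 9×2 + 9×5 + 9×4 = 263
Proposal D: 11×5 + 8×4 + 11×1 + 9×1 + 10×2 + 9×5 + 9×4 + 9×3 = 235
Proposal E: 11×2 + 8×5 + 11×3 + 9×2 + 10×4 + 9×1 + 9×2 + 9×2 = 198

Proposal C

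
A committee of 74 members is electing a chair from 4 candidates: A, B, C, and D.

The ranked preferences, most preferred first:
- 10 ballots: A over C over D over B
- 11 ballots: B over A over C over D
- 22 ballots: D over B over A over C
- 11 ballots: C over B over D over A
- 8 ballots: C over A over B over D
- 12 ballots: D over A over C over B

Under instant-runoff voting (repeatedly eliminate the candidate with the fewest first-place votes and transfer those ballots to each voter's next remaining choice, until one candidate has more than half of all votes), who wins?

C

Round 1: A 10, B 11, C 19, D 34. A eliminated.
Round 2: B 11, C 29, D 34. B eliminated.
Round 3: C 40, D 34. C has a majority (≥38).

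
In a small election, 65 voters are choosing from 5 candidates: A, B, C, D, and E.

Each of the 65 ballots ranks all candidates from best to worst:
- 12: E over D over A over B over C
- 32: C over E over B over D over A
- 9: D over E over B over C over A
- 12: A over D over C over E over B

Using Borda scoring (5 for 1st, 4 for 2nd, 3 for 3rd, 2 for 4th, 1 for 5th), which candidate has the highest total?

A: 12×3 + 32×1 + 9×1 + 12×5 = 137
B: 12×2 + 32×3 + 9×3 + 12×1 = 159
C: 12×1 + 32×5 + 9×2 + 12×3 = 226
D: 12×4 + 32×2 + 9×5 + 12×4 = 205
E: 12×5 + 32×4 + 9×4 + 12×2 = 248

E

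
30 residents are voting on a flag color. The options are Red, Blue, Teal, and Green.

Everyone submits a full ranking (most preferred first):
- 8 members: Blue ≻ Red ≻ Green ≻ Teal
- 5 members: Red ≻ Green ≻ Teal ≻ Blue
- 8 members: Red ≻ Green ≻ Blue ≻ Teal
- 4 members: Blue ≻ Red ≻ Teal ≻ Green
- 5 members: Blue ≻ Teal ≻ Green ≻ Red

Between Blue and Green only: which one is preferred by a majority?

Blue is ranked above Green on 17 ballots; Green above Blue on 13.

Blue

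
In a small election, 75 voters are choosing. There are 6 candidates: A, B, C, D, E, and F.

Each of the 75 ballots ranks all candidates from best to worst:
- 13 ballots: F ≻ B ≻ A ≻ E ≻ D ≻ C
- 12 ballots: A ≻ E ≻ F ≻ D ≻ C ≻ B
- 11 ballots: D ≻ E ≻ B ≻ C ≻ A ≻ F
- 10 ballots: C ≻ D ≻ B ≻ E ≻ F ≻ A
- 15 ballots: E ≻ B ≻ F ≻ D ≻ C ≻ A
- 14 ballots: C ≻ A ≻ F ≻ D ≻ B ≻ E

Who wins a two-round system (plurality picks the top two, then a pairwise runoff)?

Round 1 first-place votes: A 12, B 0, C 24, D 11, E 15, F 13. C and E advance.
Runoff: C is ranked above E on 24 ballots, E above C on 51.

E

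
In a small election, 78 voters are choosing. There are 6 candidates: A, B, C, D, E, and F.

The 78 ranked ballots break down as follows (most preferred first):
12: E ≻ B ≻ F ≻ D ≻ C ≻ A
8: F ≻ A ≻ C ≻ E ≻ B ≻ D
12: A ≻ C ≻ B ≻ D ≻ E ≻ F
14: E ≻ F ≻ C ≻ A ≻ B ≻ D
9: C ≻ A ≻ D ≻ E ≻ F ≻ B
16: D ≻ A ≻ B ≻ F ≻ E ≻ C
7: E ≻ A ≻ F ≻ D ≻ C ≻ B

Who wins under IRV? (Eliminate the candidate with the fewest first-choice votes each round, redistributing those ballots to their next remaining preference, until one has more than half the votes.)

Round 1: A 12, B 0, C 9, D 16, E 33, F 8. B eliminated.
Round 2: A 12, C 9, D 16, E 33, F 8. F eliminated.
Round 3: A 20, C 9, D 16, E 33. C eliminated.
Round 4: A 29, D 16, E 33. D eliminated.
Round 5: A 45, E 33. A has a majority (≥40).

A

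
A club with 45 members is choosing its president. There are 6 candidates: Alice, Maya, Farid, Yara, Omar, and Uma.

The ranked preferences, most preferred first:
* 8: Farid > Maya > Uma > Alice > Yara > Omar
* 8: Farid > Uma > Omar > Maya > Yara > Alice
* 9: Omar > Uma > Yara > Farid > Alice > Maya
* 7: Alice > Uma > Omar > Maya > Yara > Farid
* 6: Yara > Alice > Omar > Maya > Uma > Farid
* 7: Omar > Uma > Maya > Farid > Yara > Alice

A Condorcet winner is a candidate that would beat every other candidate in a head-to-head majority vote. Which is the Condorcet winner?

Uma vs Alice: 32–13
Uma vs Maya: 31–14
Uma vs Farid: 29–16
Uma vs Yara: 39–6
Uma vs Omar: 23–22
Uma beats every other candidate.

Uma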